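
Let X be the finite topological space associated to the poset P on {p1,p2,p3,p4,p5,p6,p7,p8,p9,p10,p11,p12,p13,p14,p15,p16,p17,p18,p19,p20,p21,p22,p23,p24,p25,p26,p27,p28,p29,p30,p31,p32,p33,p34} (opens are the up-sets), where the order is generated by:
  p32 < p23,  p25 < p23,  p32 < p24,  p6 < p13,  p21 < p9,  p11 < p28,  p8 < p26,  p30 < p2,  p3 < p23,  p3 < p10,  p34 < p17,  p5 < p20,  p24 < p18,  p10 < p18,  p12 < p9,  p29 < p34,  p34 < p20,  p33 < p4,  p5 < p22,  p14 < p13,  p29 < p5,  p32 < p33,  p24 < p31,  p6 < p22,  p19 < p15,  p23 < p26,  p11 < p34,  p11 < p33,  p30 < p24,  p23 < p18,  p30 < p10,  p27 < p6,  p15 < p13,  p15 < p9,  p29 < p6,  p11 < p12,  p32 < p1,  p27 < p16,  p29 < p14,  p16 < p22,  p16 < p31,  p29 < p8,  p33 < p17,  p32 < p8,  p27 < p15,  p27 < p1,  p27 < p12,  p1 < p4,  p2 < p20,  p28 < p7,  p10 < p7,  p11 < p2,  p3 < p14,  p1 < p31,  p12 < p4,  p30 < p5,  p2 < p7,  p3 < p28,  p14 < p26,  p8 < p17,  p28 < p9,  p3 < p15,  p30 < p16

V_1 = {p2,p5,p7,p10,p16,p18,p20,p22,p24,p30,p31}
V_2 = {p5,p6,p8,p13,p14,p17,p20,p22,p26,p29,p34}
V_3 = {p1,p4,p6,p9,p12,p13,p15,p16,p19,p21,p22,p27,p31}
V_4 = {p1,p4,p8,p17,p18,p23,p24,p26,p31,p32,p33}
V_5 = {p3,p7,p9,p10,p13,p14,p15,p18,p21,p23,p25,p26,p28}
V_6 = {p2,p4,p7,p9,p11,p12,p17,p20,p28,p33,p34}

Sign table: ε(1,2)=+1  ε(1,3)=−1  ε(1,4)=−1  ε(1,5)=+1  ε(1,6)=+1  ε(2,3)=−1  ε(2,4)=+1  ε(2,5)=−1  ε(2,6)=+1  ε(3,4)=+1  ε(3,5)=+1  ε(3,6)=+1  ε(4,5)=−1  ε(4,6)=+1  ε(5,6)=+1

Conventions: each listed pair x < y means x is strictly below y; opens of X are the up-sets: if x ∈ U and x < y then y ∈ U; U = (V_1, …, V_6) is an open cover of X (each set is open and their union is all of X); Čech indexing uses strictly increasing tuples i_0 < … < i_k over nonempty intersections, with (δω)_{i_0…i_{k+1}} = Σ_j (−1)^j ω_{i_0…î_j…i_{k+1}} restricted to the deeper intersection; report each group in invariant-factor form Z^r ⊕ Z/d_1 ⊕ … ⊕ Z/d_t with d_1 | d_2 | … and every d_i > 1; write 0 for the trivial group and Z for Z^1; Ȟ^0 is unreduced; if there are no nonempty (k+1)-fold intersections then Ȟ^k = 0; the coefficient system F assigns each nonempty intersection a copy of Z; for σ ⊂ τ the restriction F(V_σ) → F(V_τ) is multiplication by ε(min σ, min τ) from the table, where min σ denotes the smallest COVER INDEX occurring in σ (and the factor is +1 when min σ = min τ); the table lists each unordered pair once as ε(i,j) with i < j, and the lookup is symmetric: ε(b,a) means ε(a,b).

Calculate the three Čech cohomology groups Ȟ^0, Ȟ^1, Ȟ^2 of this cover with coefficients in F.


Ȟ^0(U;F) ≅ 0; Ȟ^1(U;F) ≅ Z/2; Ȟ^2(U;F) ≅ Z

nerve of the cover:
  V12={p5,p20,p22} V13={p16,p22,p31} V14={p18,p24,p31} V15={p7,p10,p18} V16={p2,p7,p20} V23={p6,p13,p22} V24={p8,p17,p26} V25={p13,p14,p26} V26={p17,p20,p34} V34={p1,p4,p31} V35={p9,p13,p15,p21} V36={p4,p9,p12} V45={p18,p23,p26} V46={p4,p17,p33} V56={p7,p9,p28}
  V123={p22} V126={p20} V134={p31} V145={p18} V156={p7} V235={p13} V245={p26} V246={p17} V346={p4} V356={p9}
C dims 6,15,10; δ0: rk 6, SNF 1^5·2; δ1: rk 9, SNF 1^9
Ȟ^0 = (6 − 6) − 0 = 0, so Ȟ^0 ≅ 0
Ȟ^1 = (15 − 9) − 6 = 0 plus torsion [2], so Ȟ^1 ≅ Z/2
Ȟ^2 = (10 − 0) − 9 = 1, so Ȟ^2 ≅ Z


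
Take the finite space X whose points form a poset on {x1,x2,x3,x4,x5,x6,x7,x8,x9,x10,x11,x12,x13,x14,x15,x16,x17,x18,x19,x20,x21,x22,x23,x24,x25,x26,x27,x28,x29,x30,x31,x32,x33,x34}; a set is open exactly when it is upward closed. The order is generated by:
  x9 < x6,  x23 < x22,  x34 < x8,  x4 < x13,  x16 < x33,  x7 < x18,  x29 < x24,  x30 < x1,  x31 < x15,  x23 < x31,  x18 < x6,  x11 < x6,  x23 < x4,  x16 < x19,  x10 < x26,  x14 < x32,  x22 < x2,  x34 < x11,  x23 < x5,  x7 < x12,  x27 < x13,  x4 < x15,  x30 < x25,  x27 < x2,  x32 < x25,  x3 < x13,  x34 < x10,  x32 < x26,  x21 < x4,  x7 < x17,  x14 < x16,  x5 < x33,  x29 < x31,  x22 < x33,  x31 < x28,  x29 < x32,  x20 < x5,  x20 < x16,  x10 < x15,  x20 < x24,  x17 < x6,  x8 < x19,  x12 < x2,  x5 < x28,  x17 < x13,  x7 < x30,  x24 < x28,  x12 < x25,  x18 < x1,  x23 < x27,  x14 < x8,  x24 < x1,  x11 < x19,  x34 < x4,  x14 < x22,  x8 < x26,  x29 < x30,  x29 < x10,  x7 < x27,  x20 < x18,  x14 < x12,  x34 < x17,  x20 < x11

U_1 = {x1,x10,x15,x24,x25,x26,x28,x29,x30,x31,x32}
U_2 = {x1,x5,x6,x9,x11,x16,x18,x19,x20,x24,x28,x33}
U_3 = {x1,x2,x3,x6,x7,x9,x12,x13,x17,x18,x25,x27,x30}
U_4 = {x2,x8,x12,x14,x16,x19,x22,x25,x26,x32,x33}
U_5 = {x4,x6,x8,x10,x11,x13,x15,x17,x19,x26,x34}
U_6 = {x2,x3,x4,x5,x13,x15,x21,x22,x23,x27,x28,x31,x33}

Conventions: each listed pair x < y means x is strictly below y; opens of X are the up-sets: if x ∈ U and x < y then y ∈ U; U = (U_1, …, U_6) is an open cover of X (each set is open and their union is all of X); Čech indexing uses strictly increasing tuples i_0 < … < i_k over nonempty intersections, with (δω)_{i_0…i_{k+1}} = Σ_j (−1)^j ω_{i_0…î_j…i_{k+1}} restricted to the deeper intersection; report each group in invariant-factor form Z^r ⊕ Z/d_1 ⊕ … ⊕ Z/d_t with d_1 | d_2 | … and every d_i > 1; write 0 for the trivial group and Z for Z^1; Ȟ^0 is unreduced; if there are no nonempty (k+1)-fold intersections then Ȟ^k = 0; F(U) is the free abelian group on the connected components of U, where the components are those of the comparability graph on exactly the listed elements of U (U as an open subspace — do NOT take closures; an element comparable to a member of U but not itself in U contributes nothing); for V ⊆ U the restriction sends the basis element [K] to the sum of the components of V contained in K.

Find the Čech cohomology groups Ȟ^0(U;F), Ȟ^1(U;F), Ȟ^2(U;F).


Ȟ^0 = Z, Ȟ^1 = 0, Ȟ^2 = Z/2

nerve simplices:
  U12={x1,x24,x28} U13={x1,x25,x30} U14={x25,x26,x32} U15={x10,x15,x26} U16={x15,x28,x31} U23={x1,x6,x9,x18} U24={x16,x19,x33} U25={x6,x11,x19} U26={x5,x28,x33} U34={x2,x12,x25} U35={x6,x13,x17} U36={x2,x3,x13,x27} U45={x8,x19,x26} U46={x2,x22,x33} U56={x4,x13,x15}
  U123={x1} U126={x28} U134={x25} U145={x26} U156={x15} U235={x6} U245={x19} U246={x33} U346={x2} U356={x13}
components per intersection:
  U1: {x1,x10,x15,x24,x25,x26,x28,x29,x30,x31,x32}
  U2: {x1,x5,x6,x9,x11,x16,x18,x19,x20,x24,x28,x33}
  U3: {x1,x2,x3,x6,x7,x9,x12,x13,x17,x18,x25,x27,x30}
  U4: {x2,x8,x12,x14,x16,x19,x22,x25,x26,x32,x33}
  U5: {x4,x6,x8,x10,x11,x13,x15,x17,x19,x26,x34}
  U6: {x2,x3,x4,x5,x13,x15,x21,x22,x23,x27,x28,x31,x33}
  U12: {x1,x24,x28}
  U13: {x1,x25,x30}
  U14: {x25,x26,x32}
  U15: {x10,x15,x26}
  U16: {x15,x28,x31}
  U23: {x1,x6,x9,x18}
  U24: {x16,x19,x33}
  U25: {x6,x11,x19}
  U26: {x5,x28,x33}
  U34: {x2,x12,x25}
  U35: {x6,x13,x17}
  U36: {x2,x3,x13,x27}
  U45: {x8,x19,x26}
  U46: {x2,x22,x33}
  U56: {x4,x13,x15}
  U123: {x1}
  U126: {x28}
  U134: {x25}
  U145: {x26}
  U156: {x15}
  U235: {x6}
  U245: {x19}
  U246: {x33}
  U346: {x2}
  U356: {x13}
C dims 6,15,10; δ0: rk 5, SNF 1^5; δ1: rk 10, SNF 1^9·2
degree 0: 6−5−0 = 1 → Ȟ^0 ≅ Z
degree 1: 15−10−5 = 0 → Ȟ^1 ≅ 0
degree 2: 10−0−10 = 0 plus torsion [2] → Ȟ^2 ≅ Z/2


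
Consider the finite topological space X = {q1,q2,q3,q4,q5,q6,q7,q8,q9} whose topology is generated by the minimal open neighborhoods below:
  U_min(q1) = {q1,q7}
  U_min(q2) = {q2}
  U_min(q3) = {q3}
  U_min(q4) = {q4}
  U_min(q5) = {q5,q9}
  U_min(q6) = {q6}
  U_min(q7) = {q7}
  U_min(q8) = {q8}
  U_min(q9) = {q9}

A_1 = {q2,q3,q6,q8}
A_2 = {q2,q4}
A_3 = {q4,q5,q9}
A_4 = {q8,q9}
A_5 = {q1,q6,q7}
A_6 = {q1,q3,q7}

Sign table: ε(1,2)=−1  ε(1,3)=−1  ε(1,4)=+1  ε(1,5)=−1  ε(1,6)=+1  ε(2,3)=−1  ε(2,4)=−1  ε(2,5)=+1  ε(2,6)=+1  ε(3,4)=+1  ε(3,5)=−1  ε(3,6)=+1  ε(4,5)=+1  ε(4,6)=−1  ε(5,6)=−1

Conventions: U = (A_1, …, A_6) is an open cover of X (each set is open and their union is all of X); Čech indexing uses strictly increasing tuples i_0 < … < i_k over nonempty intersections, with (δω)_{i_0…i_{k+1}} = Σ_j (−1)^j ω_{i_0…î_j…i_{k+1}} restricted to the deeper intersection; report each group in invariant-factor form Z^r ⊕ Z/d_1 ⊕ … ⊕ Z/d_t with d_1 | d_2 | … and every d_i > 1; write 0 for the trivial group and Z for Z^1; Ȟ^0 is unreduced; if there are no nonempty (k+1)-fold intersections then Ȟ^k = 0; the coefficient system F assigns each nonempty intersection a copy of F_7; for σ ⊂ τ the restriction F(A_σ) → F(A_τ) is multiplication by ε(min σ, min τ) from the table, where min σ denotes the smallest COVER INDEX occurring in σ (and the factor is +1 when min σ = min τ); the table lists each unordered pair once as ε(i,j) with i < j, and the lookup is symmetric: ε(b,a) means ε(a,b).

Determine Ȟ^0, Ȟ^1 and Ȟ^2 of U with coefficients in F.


nonempty intersections:
  A12={q2} A14={q8} A15={q6} A16={q3} A23={q4} A34={q9} A56={q1,q7}
C dims 6,7; δ0: rk_F7 5
Ȟ^0: (6−5)−0=1 ⇒ Z/7
Ȟ^1: (7−0)−5=2 ⇒ Z/7 ⊕ Z/7
Ȟ^2: (0−0)−0=0 ⇒ 0

Ȟ^0(U;F) ≅ Z/7, Ȟ^1(U;F) ≅ Z/7 ⊕ Z/7 and Ȟ^2(U;F) ≅ 0


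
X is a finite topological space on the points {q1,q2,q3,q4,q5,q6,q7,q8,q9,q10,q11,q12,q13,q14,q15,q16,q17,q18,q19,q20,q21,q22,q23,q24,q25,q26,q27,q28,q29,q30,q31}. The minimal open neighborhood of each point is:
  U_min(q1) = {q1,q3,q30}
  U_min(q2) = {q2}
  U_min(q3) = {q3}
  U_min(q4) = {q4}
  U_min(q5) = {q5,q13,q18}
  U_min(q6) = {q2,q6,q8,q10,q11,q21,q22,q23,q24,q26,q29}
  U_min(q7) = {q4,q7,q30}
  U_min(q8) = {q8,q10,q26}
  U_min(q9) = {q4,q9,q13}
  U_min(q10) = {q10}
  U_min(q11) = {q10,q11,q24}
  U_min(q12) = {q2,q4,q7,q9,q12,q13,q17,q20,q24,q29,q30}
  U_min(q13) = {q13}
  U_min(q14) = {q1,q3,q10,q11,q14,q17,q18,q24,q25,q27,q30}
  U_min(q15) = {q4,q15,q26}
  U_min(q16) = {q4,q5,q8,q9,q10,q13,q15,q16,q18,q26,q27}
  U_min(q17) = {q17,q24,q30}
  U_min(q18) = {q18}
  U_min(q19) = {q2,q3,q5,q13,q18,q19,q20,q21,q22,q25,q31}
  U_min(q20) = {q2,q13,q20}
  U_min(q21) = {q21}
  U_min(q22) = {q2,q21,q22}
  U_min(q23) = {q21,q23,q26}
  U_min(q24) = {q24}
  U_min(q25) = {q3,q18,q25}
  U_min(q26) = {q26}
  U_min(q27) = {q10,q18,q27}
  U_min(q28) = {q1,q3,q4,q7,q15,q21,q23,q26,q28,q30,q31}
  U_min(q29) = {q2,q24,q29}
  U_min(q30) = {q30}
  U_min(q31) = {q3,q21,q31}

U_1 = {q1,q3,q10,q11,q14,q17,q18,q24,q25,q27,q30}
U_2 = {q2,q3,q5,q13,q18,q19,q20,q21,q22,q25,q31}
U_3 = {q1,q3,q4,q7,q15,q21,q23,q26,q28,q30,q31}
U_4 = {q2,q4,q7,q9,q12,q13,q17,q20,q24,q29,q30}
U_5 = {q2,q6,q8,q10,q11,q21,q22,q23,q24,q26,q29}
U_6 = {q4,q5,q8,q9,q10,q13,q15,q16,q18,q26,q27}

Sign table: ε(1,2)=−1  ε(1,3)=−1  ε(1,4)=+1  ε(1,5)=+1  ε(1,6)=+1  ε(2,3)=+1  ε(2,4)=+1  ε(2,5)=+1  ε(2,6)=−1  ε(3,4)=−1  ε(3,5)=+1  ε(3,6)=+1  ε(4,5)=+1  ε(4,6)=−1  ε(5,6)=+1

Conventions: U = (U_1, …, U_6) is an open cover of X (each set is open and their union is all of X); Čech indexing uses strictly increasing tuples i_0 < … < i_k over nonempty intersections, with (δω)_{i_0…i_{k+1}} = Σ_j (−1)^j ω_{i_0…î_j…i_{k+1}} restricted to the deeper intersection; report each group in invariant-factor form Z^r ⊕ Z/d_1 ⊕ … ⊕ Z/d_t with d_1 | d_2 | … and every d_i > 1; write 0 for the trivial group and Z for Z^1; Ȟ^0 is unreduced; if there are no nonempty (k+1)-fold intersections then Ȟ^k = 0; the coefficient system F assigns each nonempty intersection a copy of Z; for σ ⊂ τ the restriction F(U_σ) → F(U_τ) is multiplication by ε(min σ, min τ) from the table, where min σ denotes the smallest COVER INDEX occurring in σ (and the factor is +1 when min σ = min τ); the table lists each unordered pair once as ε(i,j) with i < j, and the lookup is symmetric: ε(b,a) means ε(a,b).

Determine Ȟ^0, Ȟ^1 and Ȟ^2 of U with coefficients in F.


Ȟ^0 = 0, Ȟ^1 = Z/2, Ȟ^2 = Z

nerve of the cover:
  U12={q3,q18,q25} U13={q1,q3,q30} U14={q17,q24,q30} U15={q10,q11,q24} U16={q10,q18,q27} U23={q3,q21,q31} U24={q2,q13,q20} U25={q2,q21,q22} U26={q5,q13,q18} U34={q4,q7,q30} U35={q21,q23,q26} U36={q4,q15,q26} U45={q2,q24,q29} U46={q4,q9,q13} U56={q8,q10,q26}
  U123={q3} U126={q18} U134={q30} U145={q24} U156={q10} U235={q21} U245={q2} U246={q13} U346={q4} U356={q26}
C dims 6,15,10; δ0: rk 6, SNF 1^5·2; δ1: rk 9, SNF 1^9
Ȟ^0 = (6 − 6) − 0 = 0, so Ȟ^0 ≅ 0
Ȟ^1 = (15 − 9) − 6 = 0 plus torsion [2], so Ȟ^1 ≅ Z/2
Ȟ^2 = (10 − 0) − 9 = 1, so Ȟ^2 ≅ Z


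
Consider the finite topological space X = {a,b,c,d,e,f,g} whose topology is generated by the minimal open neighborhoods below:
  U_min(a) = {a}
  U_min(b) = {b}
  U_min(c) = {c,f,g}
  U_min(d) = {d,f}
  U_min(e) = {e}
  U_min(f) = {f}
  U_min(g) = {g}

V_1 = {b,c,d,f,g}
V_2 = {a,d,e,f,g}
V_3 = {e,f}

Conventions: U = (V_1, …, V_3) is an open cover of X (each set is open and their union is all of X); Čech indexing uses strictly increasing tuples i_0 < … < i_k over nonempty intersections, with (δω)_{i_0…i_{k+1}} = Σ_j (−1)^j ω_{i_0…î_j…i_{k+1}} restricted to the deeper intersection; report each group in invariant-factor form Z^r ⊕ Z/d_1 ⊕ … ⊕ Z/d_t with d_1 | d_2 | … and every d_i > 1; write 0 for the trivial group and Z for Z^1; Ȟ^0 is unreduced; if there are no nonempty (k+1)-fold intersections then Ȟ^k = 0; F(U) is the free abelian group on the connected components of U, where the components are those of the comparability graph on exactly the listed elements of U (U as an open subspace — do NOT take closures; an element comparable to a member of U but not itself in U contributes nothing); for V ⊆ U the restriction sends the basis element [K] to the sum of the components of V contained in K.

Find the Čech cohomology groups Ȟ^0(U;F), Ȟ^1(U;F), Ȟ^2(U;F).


nerve of the cover:
  V12={d,f,g} V13={f} V23={e,f}
  V123={f}
components per intersection:
  V1: {b} {c,d,f,g}
  V2: {a} {d,f} {e} {g}
  V3: {e} {f}
  V12: {d,f} {g}
  V13: {f}
  V23: {e} {f}
  V123: {f}
C dims 8,5,1; δ0: rk 4, SNF 1^4; δ1: rk 1, SNF 1^1
Ȟ^0 = (8 − 4) − 0 = 4, so Ȟ^0 ≅ Z^4
Ȟ^1 = (5 − 1) − 4 = 0, so Ȟ^1 ≅ 0
Ȟ^2 = (1 − 0) − 1 = 0, so Ȟ^2 ≅ 0

Ȟ^0 = Z^4, Ȟ^1 = 0 and Ȟ^2 = 0


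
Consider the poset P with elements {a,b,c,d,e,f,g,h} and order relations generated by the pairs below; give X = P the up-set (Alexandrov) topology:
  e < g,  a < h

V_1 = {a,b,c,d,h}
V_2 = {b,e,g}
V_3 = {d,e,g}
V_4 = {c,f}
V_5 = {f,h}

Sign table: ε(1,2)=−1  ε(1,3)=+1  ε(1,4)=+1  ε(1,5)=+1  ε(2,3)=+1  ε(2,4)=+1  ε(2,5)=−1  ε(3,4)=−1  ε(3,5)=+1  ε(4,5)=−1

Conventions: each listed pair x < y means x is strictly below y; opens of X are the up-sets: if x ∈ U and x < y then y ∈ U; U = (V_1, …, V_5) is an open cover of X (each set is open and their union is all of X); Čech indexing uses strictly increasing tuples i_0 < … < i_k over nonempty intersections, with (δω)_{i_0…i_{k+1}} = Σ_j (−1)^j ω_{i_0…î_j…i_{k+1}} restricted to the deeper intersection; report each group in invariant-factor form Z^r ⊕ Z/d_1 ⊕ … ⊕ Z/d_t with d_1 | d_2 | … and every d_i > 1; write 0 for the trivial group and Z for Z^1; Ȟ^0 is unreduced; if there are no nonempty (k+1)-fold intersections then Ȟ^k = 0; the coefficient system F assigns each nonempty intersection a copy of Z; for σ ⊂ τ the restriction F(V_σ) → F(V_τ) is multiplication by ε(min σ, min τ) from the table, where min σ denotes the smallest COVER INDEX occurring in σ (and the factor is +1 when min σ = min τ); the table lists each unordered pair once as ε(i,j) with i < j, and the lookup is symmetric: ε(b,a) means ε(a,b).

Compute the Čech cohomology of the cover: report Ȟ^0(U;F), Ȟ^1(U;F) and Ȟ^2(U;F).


cover nerve:
  V12={b} V13={d} V14={c} V15={h} V23={e,g} V45={f}
C dims 5,6; δ0: rk 5, SNF 1^4·2
Ȟ^0: (5−5)−0=0 ⇒ 0
Ȟ^1: (6−0)−5=1 plus torsion [2] ⇒ Z ⊕ Z/2
Ȟ^2: (0−0)−0=0 ⇒ 0

Ȟ^0 = 0,  Ȟ^1 = Z ⊕ Z/2,  Ȟ^2 = 0


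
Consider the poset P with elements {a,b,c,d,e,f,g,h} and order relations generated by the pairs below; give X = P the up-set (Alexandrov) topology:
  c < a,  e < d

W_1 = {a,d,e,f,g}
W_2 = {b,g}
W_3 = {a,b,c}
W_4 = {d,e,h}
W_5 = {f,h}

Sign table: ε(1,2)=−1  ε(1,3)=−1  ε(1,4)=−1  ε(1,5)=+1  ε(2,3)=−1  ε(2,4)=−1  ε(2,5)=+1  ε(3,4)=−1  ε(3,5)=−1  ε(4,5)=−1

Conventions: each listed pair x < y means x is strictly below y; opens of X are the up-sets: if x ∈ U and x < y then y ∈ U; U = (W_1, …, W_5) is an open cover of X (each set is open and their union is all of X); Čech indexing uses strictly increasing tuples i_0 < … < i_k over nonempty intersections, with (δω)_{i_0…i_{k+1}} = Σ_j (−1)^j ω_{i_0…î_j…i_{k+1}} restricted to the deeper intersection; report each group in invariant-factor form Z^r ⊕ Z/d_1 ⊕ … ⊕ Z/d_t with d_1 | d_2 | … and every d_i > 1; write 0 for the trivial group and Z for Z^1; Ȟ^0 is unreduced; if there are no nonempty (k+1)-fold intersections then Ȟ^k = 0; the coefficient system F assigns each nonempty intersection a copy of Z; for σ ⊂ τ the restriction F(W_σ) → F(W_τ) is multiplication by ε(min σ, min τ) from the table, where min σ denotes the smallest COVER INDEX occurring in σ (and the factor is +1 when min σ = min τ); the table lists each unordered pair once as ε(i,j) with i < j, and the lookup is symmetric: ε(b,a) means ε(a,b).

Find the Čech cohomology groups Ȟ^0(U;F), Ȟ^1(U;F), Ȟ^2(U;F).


nerve simplices:
  W12={g} W13={a} W14={d,e} W15={f} W23={b} W45={h}
C dims 5,6; δ0: rk 5, SNF 1^4·2
degree 0: 5−5−0 = 0 → Ȟ^0 ≅ 0
degree 1: 6−0−5 = 1 plus torsion [2] → Ȟ^1 ≅ Z ⊕ Z/2
degree 2: 0−0−0 = 0 → Ȟ^2 ≅ 0

Ȟ^0(U;F) ≅ 0; Ȟ^1(U;F) ≅ Z ⊕ Z/2; Ȟ^2(U;F) ≅ 0


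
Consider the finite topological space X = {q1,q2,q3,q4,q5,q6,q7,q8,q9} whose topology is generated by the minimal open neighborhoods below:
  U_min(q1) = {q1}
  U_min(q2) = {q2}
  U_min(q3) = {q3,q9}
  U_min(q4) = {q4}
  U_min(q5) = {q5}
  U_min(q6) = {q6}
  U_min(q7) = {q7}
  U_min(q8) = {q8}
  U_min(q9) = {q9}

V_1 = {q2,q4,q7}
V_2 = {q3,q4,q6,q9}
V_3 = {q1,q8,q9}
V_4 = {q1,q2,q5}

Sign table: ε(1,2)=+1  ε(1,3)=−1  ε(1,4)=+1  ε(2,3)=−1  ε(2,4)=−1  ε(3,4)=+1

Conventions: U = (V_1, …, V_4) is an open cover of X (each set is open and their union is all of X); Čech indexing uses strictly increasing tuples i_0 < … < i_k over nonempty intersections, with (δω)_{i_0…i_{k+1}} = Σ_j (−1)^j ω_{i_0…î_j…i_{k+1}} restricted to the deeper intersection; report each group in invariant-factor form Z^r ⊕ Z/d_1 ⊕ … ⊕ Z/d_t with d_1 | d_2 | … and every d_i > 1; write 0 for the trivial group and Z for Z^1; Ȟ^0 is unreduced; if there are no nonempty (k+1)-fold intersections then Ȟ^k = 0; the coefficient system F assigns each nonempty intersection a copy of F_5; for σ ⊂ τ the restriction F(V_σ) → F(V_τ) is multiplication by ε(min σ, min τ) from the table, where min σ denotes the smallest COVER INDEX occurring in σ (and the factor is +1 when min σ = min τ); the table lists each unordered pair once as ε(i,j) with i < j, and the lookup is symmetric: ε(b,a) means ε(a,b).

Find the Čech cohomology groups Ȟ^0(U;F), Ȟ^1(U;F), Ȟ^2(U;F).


Ȟ^0(U;F) ≅ 0; Ȟ^1(U;F) ≅ 0; Ȟ^2(U;F) ≅ 0

nonempty intersections:
  V12={q4} V14={q2} V23={q9} V34={q1}
C dims 4,4; δ0: rk_F5 4
Ȟ^0: (4−4)−0=0 ⇒ 0
Ȟ^1: (4−0)−4=0 ⇒ 0
Ȟ^2: (0−0)−0=0 ⇒ 0


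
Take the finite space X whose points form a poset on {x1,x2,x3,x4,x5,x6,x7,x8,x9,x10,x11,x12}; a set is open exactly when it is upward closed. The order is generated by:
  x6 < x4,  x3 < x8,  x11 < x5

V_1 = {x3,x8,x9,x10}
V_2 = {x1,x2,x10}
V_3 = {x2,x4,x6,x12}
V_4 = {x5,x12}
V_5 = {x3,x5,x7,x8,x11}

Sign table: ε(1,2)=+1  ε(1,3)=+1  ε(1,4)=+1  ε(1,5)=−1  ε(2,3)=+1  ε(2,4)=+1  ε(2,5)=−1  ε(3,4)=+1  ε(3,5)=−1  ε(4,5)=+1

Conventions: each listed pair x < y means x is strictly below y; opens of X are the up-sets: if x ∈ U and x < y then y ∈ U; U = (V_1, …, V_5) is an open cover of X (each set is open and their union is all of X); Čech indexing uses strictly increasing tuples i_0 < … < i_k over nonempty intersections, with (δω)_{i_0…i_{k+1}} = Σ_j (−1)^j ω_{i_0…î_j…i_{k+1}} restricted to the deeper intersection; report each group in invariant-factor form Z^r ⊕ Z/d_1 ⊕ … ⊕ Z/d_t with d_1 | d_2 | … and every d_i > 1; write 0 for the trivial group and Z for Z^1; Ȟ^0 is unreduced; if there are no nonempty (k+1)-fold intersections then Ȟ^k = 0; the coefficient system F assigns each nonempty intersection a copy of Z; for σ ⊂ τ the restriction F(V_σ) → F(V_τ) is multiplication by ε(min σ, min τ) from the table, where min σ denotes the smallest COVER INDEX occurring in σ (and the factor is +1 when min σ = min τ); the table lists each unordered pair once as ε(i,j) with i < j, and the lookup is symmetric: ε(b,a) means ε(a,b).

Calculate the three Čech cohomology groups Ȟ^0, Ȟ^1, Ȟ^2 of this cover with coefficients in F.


Ȟ^0 ≅ 0,  Ȟ^1 ≅ Z/2,  Ȟ^2 ≅ 0

nerve of the cover:
  V12={x10} V15={x3,x8} V23={x2} V34={x12} V45={x5}
C dims 5,5; δ0: rk 5, SNF 1^4·2
Ȟ^0 = (5 − 5) − 0 = 0, so Ȟ^0 ≅ 0
Ȟ^1 = (5 − 0) − 5 = 0 plus torsion [2], so Ȟ^1 ≅ Z/2
Ȟ^2 = (0 − 0) − 0 = 0, so Ȟ^2 ≅ 0


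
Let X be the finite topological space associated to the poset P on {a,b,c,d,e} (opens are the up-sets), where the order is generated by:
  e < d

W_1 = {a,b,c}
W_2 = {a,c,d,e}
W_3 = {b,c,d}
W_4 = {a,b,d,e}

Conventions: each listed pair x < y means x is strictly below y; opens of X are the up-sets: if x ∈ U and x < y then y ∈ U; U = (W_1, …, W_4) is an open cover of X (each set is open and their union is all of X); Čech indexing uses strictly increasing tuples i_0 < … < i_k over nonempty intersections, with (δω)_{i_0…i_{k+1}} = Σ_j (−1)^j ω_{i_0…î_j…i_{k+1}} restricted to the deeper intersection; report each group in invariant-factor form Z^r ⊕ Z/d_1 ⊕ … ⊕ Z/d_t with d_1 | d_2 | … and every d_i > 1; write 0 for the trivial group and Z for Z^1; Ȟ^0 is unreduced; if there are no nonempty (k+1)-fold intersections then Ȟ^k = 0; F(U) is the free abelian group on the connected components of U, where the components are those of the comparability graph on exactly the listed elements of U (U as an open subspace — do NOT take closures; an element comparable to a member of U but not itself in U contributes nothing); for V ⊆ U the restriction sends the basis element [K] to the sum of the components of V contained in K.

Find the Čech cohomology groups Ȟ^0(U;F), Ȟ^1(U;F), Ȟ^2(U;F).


Ȟ^0(U;F) ≅ Z^4,  Ȟ^1(U;F) ≅ 0,  Ȟ^2(U;F) ≅ 0

nerve simplices:
  W12={a,c} W13={b,c} W14={a,b} W23={c,d} W24={a,d,e} W34={b,d}
  W123={c} W124={a} W134={b} W234={d}
components per intersection:
  W1: {a} {b} {c}
  W2: {a} {c} {d,e}
  W3: {b} {c} {d}
  W4: {a} {b} {d,e}
  W12: {a} {c}
  W13: {b} {c}
  W14: {a} {b}
  W23: {c} {d}
  W24: {a} {d,e}
  W34: {b} {d}
  W123: {c}
  W124: {a}
  W134: {b}
  W234: {d}
C dims 12,12,4; δ0: rk 8, SNF 1^8; δ1: rk 4, SNF 1^4
degree 0: 12−8−0 = 4 → Ȟ^0 ≅ Z^4
degree 1: 12−4−8 = 0 → Ȟ^1 ≅ 0
degree 2: 4−0−4 = 0 → Ȟ^2 ≅ 0


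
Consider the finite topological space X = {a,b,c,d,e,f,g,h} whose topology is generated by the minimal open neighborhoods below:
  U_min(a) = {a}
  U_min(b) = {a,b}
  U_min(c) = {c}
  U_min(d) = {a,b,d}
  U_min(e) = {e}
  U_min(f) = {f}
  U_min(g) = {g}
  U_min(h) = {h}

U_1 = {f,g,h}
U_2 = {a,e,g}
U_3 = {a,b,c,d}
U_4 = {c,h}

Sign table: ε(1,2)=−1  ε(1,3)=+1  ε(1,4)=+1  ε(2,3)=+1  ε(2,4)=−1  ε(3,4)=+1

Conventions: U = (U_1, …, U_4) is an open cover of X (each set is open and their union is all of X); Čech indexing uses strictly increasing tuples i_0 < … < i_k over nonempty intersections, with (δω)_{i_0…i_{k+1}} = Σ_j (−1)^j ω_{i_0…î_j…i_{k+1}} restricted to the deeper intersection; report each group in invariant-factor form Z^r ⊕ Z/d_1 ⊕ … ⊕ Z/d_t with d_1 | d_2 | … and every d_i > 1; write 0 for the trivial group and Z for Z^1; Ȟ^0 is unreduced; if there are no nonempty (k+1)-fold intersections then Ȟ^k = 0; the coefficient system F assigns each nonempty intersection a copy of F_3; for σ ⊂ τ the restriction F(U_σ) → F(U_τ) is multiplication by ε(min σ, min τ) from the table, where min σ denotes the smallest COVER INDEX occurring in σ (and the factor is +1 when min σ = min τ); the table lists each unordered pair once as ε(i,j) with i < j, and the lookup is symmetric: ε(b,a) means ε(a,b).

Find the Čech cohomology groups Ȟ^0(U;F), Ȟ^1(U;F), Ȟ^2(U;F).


intersection data:
  U12={g} U14={h} U23={a} U34={c}
C dims 4,4; δ0: rk_F3 4
Ȟ^0 = (4 − 4) − 0 = 0, so Ȟ^0 ≅ 0
Ȟ^1 = (4 − 0) − 4 = 0, so Ȟ^1 ≅ 0
Ȟ^2 = (0 − 0) − 0 = 0, so Ȟ^2 ≅ 0

Ȟ^0 = 0,  Ȟ^1 = 0,  Ȟ^2 = 0


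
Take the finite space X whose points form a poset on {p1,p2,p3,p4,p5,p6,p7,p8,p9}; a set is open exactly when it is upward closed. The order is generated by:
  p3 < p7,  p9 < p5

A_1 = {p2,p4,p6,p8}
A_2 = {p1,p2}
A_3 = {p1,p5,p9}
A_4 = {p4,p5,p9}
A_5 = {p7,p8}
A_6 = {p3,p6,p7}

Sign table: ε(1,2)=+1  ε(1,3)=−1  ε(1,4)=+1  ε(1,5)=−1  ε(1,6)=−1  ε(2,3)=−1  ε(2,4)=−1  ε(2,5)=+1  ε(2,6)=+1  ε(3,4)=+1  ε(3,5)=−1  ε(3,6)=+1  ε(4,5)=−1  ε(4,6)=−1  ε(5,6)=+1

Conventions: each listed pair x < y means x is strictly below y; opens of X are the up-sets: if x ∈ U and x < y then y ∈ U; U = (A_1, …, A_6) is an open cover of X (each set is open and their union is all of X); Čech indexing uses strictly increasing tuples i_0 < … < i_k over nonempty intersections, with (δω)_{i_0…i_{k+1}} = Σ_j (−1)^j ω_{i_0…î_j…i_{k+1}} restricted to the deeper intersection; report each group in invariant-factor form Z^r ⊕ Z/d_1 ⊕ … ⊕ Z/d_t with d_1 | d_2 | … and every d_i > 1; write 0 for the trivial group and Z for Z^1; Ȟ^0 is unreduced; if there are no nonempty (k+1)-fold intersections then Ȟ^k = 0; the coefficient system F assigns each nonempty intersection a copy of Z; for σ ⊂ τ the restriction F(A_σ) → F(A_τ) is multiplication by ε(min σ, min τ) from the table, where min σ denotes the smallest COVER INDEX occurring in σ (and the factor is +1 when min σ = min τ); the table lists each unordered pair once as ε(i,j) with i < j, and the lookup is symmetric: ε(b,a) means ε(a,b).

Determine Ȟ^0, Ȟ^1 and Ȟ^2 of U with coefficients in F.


Ȟ^0 = 0, Ȟ^1 = Z ⊕ Z/2 and Ȟ^2 = 0

nerve simplices:
  A12={p2} A14={p4} A15={p8} A16={p6} A23={p1} A34={p5,p9} A56={p7}
C dims 6,7; δ0: rk 6, SNF 1^5·2
degree 0: 6−6−0 = 0 → Ȟ^0 ≅ 0
degree 1: 7−0−6 = 1 plus torsion [2] → Ȟ^1 ≅ Z ⊕ Z/2
degree 2: 0−0−0 = 0 → Ȟ^2 ≅ 0


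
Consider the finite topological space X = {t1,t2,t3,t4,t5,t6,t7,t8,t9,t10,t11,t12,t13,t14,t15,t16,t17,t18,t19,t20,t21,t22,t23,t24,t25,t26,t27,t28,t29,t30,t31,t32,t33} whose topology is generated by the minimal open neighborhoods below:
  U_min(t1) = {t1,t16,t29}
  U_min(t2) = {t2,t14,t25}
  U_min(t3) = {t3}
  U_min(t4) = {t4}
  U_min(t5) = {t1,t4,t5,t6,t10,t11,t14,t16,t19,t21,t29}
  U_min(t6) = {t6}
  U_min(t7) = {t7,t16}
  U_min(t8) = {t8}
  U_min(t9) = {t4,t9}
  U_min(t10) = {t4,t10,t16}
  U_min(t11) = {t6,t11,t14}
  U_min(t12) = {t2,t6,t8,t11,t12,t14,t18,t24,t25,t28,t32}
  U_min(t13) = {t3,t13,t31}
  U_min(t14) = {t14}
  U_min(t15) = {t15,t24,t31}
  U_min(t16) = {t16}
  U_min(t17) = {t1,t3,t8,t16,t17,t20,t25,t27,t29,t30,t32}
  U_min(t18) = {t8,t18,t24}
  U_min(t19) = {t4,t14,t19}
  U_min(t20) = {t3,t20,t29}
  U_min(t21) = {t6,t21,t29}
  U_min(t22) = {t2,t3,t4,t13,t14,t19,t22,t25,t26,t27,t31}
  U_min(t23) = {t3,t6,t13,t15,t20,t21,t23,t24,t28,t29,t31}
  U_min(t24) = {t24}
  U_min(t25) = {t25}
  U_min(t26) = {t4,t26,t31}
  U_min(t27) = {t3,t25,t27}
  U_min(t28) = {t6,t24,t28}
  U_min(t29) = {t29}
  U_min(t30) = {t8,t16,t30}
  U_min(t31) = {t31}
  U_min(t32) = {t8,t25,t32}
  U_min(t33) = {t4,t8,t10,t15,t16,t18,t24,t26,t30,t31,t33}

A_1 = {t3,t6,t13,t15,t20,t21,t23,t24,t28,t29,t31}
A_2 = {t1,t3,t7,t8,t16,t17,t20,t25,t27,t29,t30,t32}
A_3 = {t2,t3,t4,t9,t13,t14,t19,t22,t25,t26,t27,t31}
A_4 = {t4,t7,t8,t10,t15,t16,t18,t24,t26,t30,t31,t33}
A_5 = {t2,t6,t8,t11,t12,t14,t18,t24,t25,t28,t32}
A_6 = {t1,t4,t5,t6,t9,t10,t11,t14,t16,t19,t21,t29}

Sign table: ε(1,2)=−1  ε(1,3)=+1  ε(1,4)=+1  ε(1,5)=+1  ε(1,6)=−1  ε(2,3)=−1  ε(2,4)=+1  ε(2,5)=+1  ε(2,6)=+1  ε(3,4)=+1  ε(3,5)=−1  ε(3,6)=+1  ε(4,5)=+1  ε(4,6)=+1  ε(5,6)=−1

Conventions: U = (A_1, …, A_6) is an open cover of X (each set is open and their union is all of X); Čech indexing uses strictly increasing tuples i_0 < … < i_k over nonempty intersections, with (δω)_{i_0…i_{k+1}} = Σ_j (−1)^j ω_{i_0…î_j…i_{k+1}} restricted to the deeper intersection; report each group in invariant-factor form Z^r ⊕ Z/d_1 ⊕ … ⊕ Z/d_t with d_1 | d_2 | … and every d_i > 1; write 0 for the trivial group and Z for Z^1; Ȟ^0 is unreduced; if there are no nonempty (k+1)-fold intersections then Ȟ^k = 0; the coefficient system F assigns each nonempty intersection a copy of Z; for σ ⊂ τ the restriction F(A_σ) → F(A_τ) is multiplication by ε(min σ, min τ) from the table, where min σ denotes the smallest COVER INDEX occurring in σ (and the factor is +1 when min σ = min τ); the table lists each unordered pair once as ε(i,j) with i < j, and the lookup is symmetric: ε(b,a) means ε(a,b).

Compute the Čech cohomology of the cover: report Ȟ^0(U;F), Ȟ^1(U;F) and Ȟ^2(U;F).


Ȟ^0 = 0, Ȟ^1 = Z/2, Ȟ^2 = Z

cover nerve:
  A12={t3,t20,t29} A13={t3,t13,t31} A14={t15,t24,t31} A15={t6,t24,t28} A16={t6,t21,t29} A23={t3,t25,t27} A24={t7,t8,t16,t30} A25={t8,t25,t32} A26={t1,t16,t29} A34={t4,t26,t31} A35={t2,t14,t25} A36={t4,t9,t14,t19} A45={t8,t18,t24} A46={t4,t10,t16} A56={t6,t11,t14}
  A123={t3} A126={t29} A134={t31} A145={t24} A156={t6} A235={t25} A245={t8} A246={t16} A346={t4} A356={t14}
C dims 6,15,10; δ0: rk 6, SNF 1^5·2; δ1: rk 9, SNF 1^9
Ȟ^0: (6−6)−0=0 ⇒ 0
Ȟ^1: (15−9)−6=0 plus torsion [2] ⇒ Z/2
Ȟ^2: (10−0)−9=1 ⇒ Z


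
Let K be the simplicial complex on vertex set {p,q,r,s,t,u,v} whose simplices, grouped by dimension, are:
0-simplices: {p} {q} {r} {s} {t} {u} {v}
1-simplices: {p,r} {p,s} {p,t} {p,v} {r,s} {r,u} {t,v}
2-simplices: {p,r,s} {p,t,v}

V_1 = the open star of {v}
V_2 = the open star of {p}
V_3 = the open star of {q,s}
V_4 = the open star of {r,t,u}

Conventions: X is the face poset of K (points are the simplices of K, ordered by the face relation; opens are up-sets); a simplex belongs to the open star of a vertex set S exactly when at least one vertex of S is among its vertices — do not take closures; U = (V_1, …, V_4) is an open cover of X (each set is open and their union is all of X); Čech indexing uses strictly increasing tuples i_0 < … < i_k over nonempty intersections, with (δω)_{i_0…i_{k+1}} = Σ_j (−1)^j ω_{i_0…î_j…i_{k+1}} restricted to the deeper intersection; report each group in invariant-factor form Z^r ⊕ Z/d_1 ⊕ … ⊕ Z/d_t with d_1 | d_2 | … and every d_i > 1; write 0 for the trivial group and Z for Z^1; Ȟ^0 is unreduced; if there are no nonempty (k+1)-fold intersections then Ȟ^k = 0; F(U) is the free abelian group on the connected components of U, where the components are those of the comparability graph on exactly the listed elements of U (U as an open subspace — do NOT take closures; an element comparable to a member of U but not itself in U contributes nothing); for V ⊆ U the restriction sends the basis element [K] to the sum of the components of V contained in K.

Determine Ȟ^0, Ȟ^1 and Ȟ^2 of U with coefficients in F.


nonempty overlaps:
  V1={{v},{p,v},{t,v},{p,t,v}} V2={{p},{p,r},{p,s},{p,t},{p,v},{p,r,s},{p,t,v}} V3={{q},{s},{p,s},{r,s},{p,r,s}} V4={{r},{t},{u},{p,r},{p,t},{r,s},{r,u},{t,v},{p,r,s},{p,t,v}}
  V12={{p,v},{p,t,v}} V14={{t,v},{p,t,v}} V23={{p,s},{p,r,s}} V24={{p,r},{p,t},{p,r,s},{p,t,v}} V34={{r,s},{p,r,s}}
  V124={{p,t,v}} V234={{p,r,s}}
components per intersection:
  V1: {{v},{p,v},{t,v},{p,t,v}}
  V2: {{p},{p,r},{p,s},{p,t},{p,v},{p,r,s},{p,t,v}}
  V3: {{q}} {{s},{p,s},{r,s},{p,r,s}}
  V4: {{r},{u},{p,r},{r,s},{r,u},{p,r,s}} {{t},{p,t},{t,v},{p,t,v}}
  V12: {{p,v},{p,t,v}}
  V14: {{t,v},{p,t,v}}
  V23: {{p,s},{p,r,s}}
  V24: {{p,r},{p,r,s}} {{p,t},{p,t,v}}
  V34: {{r,s},{p,r,s}}
  V124: {{p,t,v}}
  V234: {{p,r,s}}
C dims 6,6,2; δ0: rk 4, SNF 1^4; δ1: rk 2, SNF 1^2
degree 0: 6−4−0 = 2 → Ȟ^0 ≅ Z^2
degree 1: 6−2−4 = 0 → Ȟ^1 ≅ 0
degree 2: 2−0−2 = 0 → Ȟ^2 ≅ 0

Ȟ^0(U;F) ≅ Z^2, Ȟ^1(U;F) ≅ 0 and Ȟ^2(U;F) ≅ 0


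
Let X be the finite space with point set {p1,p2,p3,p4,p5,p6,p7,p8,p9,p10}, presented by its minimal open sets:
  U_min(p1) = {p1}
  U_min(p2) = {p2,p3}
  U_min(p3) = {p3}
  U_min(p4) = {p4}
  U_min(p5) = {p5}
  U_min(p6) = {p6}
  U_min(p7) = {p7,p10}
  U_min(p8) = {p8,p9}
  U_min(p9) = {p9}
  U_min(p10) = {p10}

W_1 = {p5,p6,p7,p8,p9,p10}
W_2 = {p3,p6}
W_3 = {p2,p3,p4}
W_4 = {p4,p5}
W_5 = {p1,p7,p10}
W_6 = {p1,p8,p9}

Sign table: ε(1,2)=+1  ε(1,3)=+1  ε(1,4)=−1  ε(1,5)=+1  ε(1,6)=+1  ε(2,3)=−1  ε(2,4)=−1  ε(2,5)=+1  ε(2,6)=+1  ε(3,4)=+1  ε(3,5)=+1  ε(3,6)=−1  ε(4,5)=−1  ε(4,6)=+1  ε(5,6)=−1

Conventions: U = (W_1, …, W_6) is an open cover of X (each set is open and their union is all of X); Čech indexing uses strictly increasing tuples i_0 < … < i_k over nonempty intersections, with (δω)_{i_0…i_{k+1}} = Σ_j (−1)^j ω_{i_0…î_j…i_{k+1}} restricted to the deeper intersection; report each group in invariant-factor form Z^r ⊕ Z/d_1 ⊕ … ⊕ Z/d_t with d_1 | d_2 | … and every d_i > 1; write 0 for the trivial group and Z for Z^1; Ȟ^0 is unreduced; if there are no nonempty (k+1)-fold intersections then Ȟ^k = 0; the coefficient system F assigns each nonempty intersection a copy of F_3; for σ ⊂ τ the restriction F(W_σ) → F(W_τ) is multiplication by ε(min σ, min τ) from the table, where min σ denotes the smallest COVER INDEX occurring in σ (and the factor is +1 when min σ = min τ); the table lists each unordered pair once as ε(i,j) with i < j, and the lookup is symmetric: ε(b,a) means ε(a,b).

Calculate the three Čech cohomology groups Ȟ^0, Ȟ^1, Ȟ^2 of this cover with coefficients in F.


Ȟ^0(U;F) ≅ 0,  Ȟ^1(U;F) ≅ Z/3,  Ȟ^2(U;F) ≅ 0

nonempty overlaps:
  W12={p6} W14={p5} W15={p7,p10} W16={p8,p9} W23={p3} W34={p4} W56={p1}
C dims 6,7; δ0: rk_F3 6
degree 0: 6−6−0 = 0 → Ȟ^0 ≅ 0
degree 1: 7−0−6 = 1 → Ȟ^1 ≅ Z/3
degree 2: 0−0−0 = 0 → Ȟ^2 ≅ 0


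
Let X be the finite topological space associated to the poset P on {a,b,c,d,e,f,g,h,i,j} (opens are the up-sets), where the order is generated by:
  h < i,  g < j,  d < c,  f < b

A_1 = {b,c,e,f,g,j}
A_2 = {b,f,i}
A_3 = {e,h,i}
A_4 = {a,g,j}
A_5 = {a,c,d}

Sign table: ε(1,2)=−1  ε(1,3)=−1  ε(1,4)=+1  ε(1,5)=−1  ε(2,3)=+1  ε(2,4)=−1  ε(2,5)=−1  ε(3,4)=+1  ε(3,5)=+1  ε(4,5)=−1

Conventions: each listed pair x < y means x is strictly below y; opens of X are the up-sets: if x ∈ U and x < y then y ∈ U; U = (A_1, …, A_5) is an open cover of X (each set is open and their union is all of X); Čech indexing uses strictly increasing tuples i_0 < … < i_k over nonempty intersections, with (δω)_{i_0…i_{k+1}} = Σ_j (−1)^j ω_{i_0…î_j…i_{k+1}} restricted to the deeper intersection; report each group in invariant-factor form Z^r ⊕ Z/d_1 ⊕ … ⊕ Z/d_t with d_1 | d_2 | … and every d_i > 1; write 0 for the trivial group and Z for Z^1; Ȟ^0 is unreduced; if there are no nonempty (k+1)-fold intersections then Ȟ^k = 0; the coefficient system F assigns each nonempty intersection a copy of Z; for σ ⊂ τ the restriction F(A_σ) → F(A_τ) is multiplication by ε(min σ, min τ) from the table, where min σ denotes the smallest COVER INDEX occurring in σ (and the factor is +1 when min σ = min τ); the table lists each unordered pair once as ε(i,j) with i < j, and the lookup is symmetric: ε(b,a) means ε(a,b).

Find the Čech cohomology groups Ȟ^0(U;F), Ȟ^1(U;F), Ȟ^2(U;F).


Ȟ^0 ≅ Z, Ȟ^1 ≅ Z^2, Ȟ^2 ≅ 0

intersection data:
  A12={b,f} A13={e} A14={g,j} A15={c} A23={i} A45={a}
C dims 5,6; δ0: rk 4, SNF 1^4
Ȟ^0 = (5 − 4) − 0 = 1, so Ȟ^0 ≅ Z
Ȟ^1 = (6 − 0) − 4 = 2, so Ȟ^1 ≅ Z^2
Ȟ^2 = (0 − 0) − 0 = 0, so Ȟ^2 ≅ 0


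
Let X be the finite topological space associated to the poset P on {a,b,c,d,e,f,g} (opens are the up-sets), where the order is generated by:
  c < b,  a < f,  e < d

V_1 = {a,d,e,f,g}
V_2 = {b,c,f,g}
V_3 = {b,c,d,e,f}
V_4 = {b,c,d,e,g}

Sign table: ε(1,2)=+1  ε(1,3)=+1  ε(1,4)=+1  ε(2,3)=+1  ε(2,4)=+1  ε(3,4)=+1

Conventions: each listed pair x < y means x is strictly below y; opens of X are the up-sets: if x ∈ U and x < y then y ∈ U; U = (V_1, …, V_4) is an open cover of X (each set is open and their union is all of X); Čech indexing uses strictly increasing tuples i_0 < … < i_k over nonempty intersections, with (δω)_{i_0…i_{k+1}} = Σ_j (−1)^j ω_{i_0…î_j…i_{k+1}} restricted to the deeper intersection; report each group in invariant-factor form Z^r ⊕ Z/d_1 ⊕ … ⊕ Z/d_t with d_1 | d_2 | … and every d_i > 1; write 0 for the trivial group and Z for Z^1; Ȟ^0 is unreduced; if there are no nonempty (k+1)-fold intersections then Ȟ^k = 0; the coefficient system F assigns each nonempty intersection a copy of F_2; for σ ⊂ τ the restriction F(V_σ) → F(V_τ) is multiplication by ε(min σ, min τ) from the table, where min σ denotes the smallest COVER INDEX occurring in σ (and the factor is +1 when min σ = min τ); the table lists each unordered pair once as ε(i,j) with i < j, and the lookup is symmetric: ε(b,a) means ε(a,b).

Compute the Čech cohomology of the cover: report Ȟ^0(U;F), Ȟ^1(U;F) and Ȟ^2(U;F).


Ȟ^0 ≅ Z/2,  Ȟ^1 ≅ 0,  Ȟ^2 ≅ Z/2

nonempty intersections:
  V12={f,g} V13={d,e,f} V14={d,e,g} V23={b,c,f} V24={b,c,g} V34={b,c,d,e}
  V123={f} V124={g} V134={d,e} V234={b,c}
C dims 4,6,4; δ0: rk_F2 3; δ1: rk_F2 3
Ȟ^0: (4−3)−0=1 ⇒ Z/2
Ȟ^1: (6−3)−3=0 ⇒ 0
Ȟ^2: (4−0)−3=1 ⇒ Z/2


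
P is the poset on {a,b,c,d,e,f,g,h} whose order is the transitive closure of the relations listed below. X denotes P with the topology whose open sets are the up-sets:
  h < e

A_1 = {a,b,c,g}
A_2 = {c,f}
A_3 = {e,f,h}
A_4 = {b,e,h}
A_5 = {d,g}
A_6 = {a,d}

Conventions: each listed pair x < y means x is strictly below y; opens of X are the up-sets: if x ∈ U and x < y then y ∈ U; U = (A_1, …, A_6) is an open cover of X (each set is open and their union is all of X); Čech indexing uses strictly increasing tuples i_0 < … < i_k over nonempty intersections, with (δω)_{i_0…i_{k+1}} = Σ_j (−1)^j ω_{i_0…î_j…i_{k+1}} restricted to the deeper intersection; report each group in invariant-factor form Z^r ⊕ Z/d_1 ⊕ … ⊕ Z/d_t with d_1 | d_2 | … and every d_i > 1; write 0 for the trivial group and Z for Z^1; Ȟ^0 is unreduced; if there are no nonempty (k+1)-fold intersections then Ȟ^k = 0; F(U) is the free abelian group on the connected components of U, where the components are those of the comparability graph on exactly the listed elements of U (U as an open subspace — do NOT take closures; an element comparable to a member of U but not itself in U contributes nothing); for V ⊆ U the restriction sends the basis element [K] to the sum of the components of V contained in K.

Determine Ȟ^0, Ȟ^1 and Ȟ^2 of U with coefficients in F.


nerve of the cover:
  A12={c} A14={b} A15={g} A16={a} A23={f} A34={e,h} A56={d}
components per intersection:
  A1: {a} {b} {c} {g}
  A2: {c} {f}
  A3: {e,h} {f}
  A4: {b} {e,h}
  A5: {d} {g}
  A6: {a} {d}
  A12: {c}
  A14: {b}
  A15: {g}
  A16: {a}
  A23: {f}
  A34: {e,h}
  A56: {d}
C dims 14,7; δ0: rk 7, SNF 1^7
Ȟ^0 = (14 − 7) − 0 = 7, so Ȟ^0 ≅ Z^7
Ȟ^1 = (7 − 0) − 7 = 0, so Ȟ^1 ≅ 0
Ȟ^2 = (0 − 0) − 0 = 0, so Ȟ^2 ≅ 0

Ȟ^0 = Z^7, Ȟ^1 = 0 and Ȟ^2 = 0


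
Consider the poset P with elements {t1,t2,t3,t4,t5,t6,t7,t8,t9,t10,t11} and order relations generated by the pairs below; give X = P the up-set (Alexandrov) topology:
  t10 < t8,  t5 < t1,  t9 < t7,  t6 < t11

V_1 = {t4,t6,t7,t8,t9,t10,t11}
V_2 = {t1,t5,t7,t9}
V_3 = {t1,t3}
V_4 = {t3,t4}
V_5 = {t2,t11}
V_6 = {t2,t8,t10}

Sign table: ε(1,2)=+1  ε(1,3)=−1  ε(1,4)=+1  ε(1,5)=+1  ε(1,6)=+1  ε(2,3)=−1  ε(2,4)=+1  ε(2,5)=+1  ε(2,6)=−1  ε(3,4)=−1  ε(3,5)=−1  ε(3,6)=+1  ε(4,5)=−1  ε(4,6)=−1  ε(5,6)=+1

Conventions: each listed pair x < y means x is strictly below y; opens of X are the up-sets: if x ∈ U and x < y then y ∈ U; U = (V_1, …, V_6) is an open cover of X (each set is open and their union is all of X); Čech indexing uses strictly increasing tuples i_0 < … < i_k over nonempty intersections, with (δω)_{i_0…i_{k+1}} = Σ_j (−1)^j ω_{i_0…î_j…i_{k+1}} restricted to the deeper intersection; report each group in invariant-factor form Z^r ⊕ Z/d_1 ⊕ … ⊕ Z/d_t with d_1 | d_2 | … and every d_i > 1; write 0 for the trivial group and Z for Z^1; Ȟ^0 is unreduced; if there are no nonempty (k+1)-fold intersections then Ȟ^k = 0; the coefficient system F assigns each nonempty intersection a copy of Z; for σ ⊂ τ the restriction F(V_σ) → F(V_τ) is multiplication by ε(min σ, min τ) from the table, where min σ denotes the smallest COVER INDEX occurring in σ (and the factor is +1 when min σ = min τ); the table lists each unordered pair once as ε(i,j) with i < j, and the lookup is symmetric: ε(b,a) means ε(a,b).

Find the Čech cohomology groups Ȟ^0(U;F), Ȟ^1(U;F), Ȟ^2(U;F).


cover nerve:
  V12={t7,t9} V14={t4} V15={t11} V16={t8,t10} V23={t1} V34={t3} V56={t2}
C dims 6,7; δ0: rk 5, SNF 1^5
Ȟ^0: (6−5)−0=1 ⇒ Z
Ȟ^1: (7−0)−5=2 ⇒ Z^2
Ȟ^2: (0−0)−0=0 ⇒ 0

Ȟ^0(U;F) ≅ Z, Ȟ^1(U;F) ≅ Z^2, Ȟ^2(U;F) ≅ 0
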